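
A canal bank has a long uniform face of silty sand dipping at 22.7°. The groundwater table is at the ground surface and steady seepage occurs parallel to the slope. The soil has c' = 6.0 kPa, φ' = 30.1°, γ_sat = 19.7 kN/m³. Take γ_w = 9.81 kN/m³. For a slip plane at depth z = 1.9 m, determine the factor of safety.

FS = 1.15

With seepage parallel to the slope and the water table at the surface, the effective normal stress on the slip plane uses the buoyant unit weight γ' = γ_sat − γ_w while the driving shear stress uses γ_sat:
FS = [c' + γ' z cos²β tanφ'] / [γ_sat z sinβ cosβ]
γ' = 19.7 − 9.81 = 9.89 kN/m³
Numerator = 6.0 + 9.89·1.9·cos²22.7°·tan30.1° = 6.0 + 9.89·1.9·0.8511·0.5797 = 15.271 kPa
Denominator = 19.7·1.9·sin22.7°·cos22.7° = 19.7·1.9·0.3859·0.9225 = 13.326 kPa
FS = 15.271 / 13.326 = 1.146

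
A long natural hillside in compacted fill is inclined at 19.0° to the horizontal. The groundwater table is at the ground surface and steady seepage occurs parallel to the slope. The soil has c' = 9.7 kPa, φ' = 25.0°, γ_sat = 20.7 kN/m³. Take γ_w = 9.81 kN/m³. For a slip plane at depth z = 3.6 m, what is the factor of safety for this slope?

FS = 1.14

With seepage parallel to the slope and the water table at the surface, the effective normal stress on the slip plane uses the buoyant unit weight γ' = γ_sat − γ_w while the driving shear stress uses γ_sat:
FS = [c' + γ' z cos²β tanφ'] / [γ_sat z sinβ cosβ]
γ' = 20.7 − 9.81 = 10.89 kN/m³
Numerator = 9.7 + 10.89·3.6·cos²19.0°·tan25.0° = 9.7 + 10.89·3.6·0.8940·0.4663 = 26.043 kPa
Denominator = 20.7·3.6·sin19.0°·cos19.0° = 20.7·3.6·0.3256·0.9455 = 22.940 kPa
FS = 26.043 / 22.940 = 1.135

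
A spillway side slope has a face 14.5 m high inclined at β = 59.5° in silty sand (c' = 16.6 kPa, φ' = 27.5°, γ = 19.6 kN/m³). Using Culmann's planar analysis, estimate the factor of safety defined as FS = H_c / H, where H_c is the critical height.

H_c = (4c'/γ) · sinβ cosφ' / [1 − cos(β − φ')]
    = (4·16.6/19.6) · sin59.5°·cos27.5° / [1 − cos32.0°]
    = 3.388 · 0.7643 / 0.1520 = 17.04 m
FS = H_c / H = 17.04 / 14.5 = 1.175

FS = 1.18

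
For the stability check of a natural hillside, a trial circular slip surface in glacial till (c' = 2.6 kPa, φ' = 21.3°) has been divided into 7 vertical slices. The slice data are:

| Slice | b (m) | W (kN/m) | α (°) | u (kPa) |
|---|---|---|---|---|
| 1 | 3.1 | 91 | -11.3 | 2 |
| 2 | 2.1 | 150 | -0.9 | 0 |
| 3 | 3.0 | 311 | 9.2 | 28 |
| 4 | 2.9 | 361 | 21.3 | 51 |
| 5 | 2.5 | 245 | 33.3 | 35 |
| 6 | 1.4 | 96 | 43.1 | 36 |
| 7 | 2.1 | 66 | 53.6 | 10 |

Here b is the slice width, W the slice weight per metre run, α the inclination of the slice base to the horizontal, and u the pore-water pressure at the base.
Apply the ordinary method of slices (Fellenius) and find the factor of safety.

FS = 0.82

Ordinary method of slices: FS = Σ[c'·Δl_i + (W_i cosα_i − u_i·Δl_i)·tanφ'] / Σ W_i sinα_i, with Δl_i = b_i / cosα_i.
Slice 1: Δl = 3.1/cos(-11.3°) = 3.161 m; N'_1 = 91·cos(-11.3°) − 2·3.161 = 82.9; c'Δl = 8.22; W sinα = -17.8
Slice 2: Δl = 2.1/cos(-0.9°) = 2.100 m; N'_2 = 150·cos(-0.9°) − 0·2.100 = 150.0; c'Δl = 5.46; W sinα = -2.4
Slice 3: Δl = 3.0/cos9.2° = 3.039 m; N'_3 = 311·cos9.2° − 28·3.039 = 221.9; c'Δl = 7.90; W sinα = 49.7
Slice 4: Δl = 2.9/cos21.3° = 3.113 m; N'_4 = 361·cos21.3° − 51·3.113 = 177.6; c'Δl = 8.09; W sinα = 131.1
Slice 5: Δl = 2.5/cos33.3° = 2.991 m; N'_5 = 245·cos33.3° − 35·2.991 = 100.1; c'Δl = 7.78; W sinα = 134.5
Slice 6: Δl = 1.4/cos43.1° = 1.917 m; N'_6 = 96·cos43.1° − 36·1.917 = 1.1; c'Δl = 4.99; W sinα = 65.6
Slice 7: Δl = 2.1/cos53.6° = 3.539 m; N'_7 = 66·cos53.6° − 10·3.539 = 3.8; c'Δl = 9.20; W sinα = 53.1
Σc'Δl = 51.6 kN/m; ΣN' = 737.3 kN/m; ΣW sinα = 413.9 kN/m
Resisting = 51.6 + 737.3·tan21.3° = 51.6 + 287.5 = 339.1 kN/m
FS = 339.1 / 413.9 = 0.819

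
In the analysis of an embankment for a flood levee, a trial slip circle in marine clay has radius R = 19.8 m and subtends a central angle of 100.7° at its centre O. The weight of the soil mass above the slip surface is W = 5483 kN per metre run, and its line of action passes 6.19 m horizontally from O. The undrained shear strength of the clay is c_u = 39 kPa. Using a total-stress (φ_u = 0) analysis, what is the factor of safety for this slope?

Taking moments about the centre O, the resisting moment is provided by the undrained shear strength acting along the arc:
Arc length L_a = R·θ = 19.8·(100.7°·π/180) = 19.8·1.7575 = 34.80 m
M_R = c_u·L_a·R = 39·34.80·19.8 = 26872.1 kN·m/m
M_D = W·d = 5483·6.19 = 33939.8 kN·m/m
FS = M_R / M_D = 26872.1 / 33939.8 = 0.792

FS = 0.79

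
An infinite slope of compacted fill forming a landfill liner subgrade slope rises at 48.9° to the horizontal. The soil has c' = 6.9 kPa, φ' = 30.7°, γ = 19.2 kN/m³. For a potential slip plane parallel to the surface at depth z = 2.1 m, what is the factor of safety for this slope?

For an infinite slope with a slip plane parallel to the surface (no pore pressure): FS = [c' + γz cos²β tanφ'] / [γz sinβ cosβ].
γz = 19.2·2.1 = 40.32 kN/m²
Numerator = 6.9 + 40.32·cos²48.9°·tan30.7° = 6.9 + 40.32·0.4321·0.5938 = 17.246 kPa
Denominator = 40.32·sin48.9°·cos48.9° = 40.32·0.7536·0.6574 = 19.973 kPa
FS = 17.246 / 19.973 = 0.863

FS = 0.86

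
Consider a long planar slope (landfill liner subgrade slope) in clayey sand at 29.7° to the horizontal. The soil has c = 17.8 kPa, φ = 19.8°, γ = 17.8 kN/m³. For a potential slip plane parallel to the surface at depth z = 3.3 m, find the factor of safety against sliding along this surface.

For an infinite slope with a slip plane parallel to the surface (no pore pressure): FS = [c + γz cos²β tanφ] / [γz sinβ cosβ].
γz = 17.8·3.3 = 58.74 kN/m²
Numerator = 17.8 + 58.74·cos²29.7°·tan19.8° = 17.8 + 58.74·0.7545·0.3600 = 33.756 kPa
Denominator = 58.74·sin29.7°·cos29.7° = 58.74·0.4955·0.8686 = 25.280 kPa
FS = 33.756 / 25.280 = 1.335

FS = 1.34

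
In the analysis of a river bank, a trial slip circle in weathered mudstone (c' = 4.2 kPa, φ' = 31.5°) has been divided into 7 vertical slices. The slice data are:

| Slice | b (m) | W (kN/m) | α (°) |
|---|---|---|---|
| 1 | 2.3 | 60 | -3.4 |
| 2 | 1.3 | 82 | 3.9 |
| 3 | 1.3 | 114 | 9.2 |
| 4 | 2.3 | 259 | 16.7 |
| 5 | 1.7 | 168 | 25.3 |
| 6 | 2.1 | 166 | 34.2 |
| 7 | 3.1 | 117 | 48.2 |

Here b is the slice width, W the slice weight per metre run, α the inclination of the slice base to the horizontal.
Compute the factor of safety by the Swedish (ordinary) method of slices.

Ordinary method of slices: FS = Σ[c'·Δl_i + (W_i cosα_i)·tanφ'] / Σ W_i sinα_i, with Δl_i = b_i / cosα_i.
Slice 1: Δl = 2.3/cos(-3.4°) = 2.304 m; N'_1 = 60·cos(-3.4°) = 59.9; c'Δl = 9.68; W sinα = -3.6
Slice 2: Δl = 1.3/cos3.9° = 1.303 m; N'_2 = 82·cos3.9° = 81.8; c'Δl = 5.47; W sinα = 5.6
Slice 3: Δl = 1.3/cos9.2° = 1.317 m; N'_3 = 114·cos9.2° = 112.5; c'Δl = 5.53; W sinα = 18.2
Slice 4: Δl = 2.3/cos16.7° = 2.401 m; N'_4 = 259·cos16.7° = 248.1; c'Δl = 10.09; W sinα = 74.4
Slice 5: Δl = 1.7/cos25.3° = 1.880 m; N'_5 = 168·cos25.3° = 151.9; c'Δl = 7.90; W sinα = 71.8
Slice 6: Δl = 2.1/cos34.2° = 2.539 m; N'_6 = 166·cos34.2° = 137.3; c'Δl = 10.66; W sinα = 93.3
Slice 7: Δl = 3.1/cos48.2° = 4.651 m; N'_7 = 117·cos48.2° = 78.0; c'Δl = 19.53; W sinα = 87.2
Σc'Δl = 68.9 kN/m; ΣN' = 869.5 kN/m; ΣW sinα = 347.0 kN/m
Resisting = 68.9 + 869.5·tan31.5° = 68.9 + 532.8 = 601.7 kN/m
FS = 601.7 / 347.0 = 1.734

FS = 1.73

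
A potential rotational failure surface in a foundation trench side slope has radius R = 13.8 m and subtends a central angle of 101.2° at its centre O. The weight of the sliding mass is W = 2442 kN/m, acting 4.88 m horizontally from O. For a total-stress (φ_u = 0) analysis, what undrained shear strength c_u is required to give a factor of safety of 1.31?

FS = c_u·L_a·R / (W·d), so c_u = FS·W·d / (L_a·R).
Arc length L_a = R·θ = 13.8·(101.2°·π/180) = 13.8·1.7663 = 24.37 m
c_u = 1.31·2442·4.88 / (24.37·13.8) = 15611.2 / 336.37 = 46.41 kPa

c_u = 46.4 kPa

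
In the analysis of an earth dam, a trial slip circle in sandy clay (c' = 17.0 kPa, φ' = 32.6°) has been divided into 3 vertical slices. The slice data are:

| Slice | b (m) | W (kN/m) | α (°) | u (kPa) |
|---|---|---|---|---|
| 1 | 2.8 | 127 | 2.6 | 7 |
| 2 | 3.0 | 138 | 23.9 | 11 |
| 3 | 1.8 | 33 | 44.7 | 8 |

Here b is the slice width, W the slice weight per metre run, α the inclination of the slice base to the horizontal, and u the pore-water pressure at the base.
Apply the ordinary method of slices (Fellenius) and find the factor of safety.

FS = 3.24

Ordinary method of slices: FS = Σ[c'·Δl_i + (W_i cosα_i − u_i·Δl_i)·tanφ'] / Σ W_i sinα_i, with Δl_i = b_i / cosα_i.
Slice 1: Δl = 2.8/cos2.6° = 2.803 m; N'_1 = 127·cos2.6° − 7·2.803 = 107.2; c'Δl = 47.65; W sinα = 5.8
Slice 2: Δl = 3.0/cos23.9° = 3.281 m; N'_2 = 138·cos23.9° − 11·3.281 = 90.1; c'Δl = 55.78; W sinα = 55.9
Slice 3: Δl = 1.8/cos44.7° = 2.532 m; N'_3 = 33·cos44.7° − 8·2.532 = 3.2; c'Δl = 43.05; W sinα = 23.2
Σc'Δl = 146.5 kN/m; ΣN' = 200.5 kN/m; ΣW sinα = 84.9 kN/m
Resisting = 146.5 + 200.5·tan32.6° = 146.5 + 128.2 = 274.7 kN/m
FS = 274.7 / 84.9 = 3.236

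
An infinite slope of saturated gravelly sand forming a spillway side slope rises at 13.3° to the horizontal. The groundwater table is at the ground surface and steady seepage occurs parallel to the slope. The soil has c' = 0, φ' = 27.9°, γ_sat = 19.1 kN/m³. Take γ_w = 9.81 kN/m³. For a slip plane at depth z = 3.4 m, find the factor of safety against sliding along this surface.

FS = 1.09

With seepage parallel to the slope and the water table at the surface, the effective normal stress on the slip plane uses the buoyant unit weight γ' = γ_sat − γ_w while the driving shear stress uses γ_sat:
FS = [c' + γ' z cos²β tanφ'] / [γ_sat z sinβ cosβ]
(For c' = 0 this reduces to FS = (γ'/γ_sat)·tanφ'/tanβ.)
γ' = 19.1 − 9.81 = 9.29 kN/m³
Numerator = 0.0 + 9.29·3.4·cos²13.3°·tan27.9° = 0.0 + 9.29·3.4·0.9471·0.5295 = 15.839 kPa
Denominator = 19.1·3.4·sin13.3°·cos13.3° = 19.1·3.4·0.2300·0.9732 = 14.539 kPa
FS = 15.839 / 14.539 = 1.089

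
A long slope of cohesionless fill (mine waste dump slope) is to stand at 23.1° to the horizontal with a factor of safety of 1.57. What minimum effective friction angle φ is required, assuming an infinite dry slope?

FS = tanφ/tanβ ⇒ tanφ = FS · tanβ = 1.57 · tan23.1° = 0.6697
φ = arctan(0.6697) = 33.81°

φ = 33.8°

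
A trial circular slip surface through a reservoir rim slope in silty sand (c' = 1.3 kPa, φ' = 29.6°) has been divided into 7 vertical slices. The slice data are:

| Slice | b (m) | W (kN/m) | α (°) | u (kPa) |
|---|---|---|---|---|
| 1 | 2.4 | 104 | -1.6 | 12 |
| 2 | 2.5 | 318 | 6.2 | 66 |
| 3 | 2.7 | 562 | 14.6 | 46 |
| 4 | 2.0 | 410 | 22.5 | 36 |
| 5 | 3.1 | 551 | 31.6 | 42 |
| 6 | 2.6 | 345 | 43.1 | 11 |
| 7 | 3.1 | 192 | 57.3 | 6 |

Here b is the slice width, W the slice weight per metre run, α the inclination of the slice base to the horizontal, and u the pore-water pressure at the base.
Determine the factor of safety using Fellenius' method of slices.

FS = 0.89

Ordinary method of slices: FS = Σ[c'·Δl_i + (W_i cosα_i − u_i·Δl_i)·tanφ'] / Σ W_i sinα_i, with Δl_i = b_i / cosα_i.
Slice 1: Δl = 2.4/cos(-1.6°) = 2.401 m; N'_1 = 104·cos(-1.6°) − 12·2.401 = 75.1; c'Δl = 3.12; W sinα = -2.9
Slice 2: Δl = 2.5/cos6.2° = 2.515 m; N'_2 = 318·cos6.2° − 66·2.515 = 150.2; c'Δl = 3.27; W sinα = 34.3
Slice 3: Δl = 2.7/cos14.6° = 2.790 m; N'_3 = 562·cos14.6° − 46·2.790 = 415.5; c'Δl = 3.63; W sinα = 141.7
Slice 4: Δl = 2.0/cos22.5° = 2.165 m; N'_4 = 410·cos22.5° − 36·2.165 = 300.9; c'Δl = 2.81; W sinα = 156.9
Slice 5: Δl = 3.1/cos31.6° = 3.640 m; N'_5 = 551·cos31.6° − 42·3.640 = 316.4; c'Δl = 4.73; W sinα = 288.7
Slice 6: Δl = 2.6/cos43.1° = 3.561 m; N'_6 = 345·cos43.1° − 11·3.561 = 212.7; c'Δl = 4.63; W sinα = 235.7
Slice 7: Δl = 3.1/cos57.3° = 5.738 m; N'_7 = 192·cos57.3° − 6·5.738 = 69.3; c'Δl = 7.46; W sinα = 161.6
Σc'Δl = 29.7 kN/m; ΣN' = 1540.2 kN/m; ΣW sinα = 1016.0 kN/m
Resisting = 29.7 + 1540.2·tan29.6° = 29.7 + 874.9 = 904.6 kN/m
FS = 904.6 / 1016.0 = 0.890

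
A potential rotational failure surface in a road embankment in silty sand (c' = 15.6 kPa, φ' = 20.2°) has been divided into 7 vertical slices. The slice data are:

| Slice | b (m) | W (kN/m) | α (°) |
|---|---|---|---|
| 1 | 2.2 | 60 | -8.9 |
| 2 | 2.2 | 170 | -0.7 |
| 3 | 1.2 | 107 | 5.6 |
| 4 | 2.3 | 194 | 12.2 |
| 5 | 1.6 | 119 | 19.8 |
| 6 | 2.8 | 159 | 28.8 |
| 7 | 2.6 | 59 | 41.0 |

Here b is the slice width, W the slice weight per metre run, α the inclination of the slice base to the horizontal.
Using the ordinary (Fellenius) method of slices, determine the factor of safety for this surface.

Ordinary method of slices: FS = Σ[c'·Δl_i + (W_i cosα_i)·tanφ'] / Σ W_i sinα_i, with Δl_i = b_i / cosα_i.
Slice 1: Δl = 2.2/cos(-8.9°) = 2.227 m; N'_1 = 60·cos(-8.9°) = 59.3; c'Δl = 34.74; W sinα = -9.3
Slice 2: Δl = 2.2/cos(-0.7°) = 2.200 m; N'_2 = 170·cos(-0.7°) = 170.0; c'Δl = 34.32; W sinα = -2.1
Slice 3: Δl = 1.2/cos5.6° = 1.206 m; N'_3 = 107·cos5.6° = 106.5; c'Δl = 18.81; W sinα = 10.4
Slice 4: Δl = 2.3/cos12.2° = 2.353 m; N'_4 = 194·cos12.2° = 189.6; c'Δl = 36.71; W sinα = 41.0
Slice 5: Δl = 1.6/cos19.8° = 1.701 m; N'_5 = 119·cos19.8° = 112.0; c'Δl = 26.53; W sinα = 40.3
Slice 6: Δl = 2.8/cos28.8° = 3.195 m; N'_6 = 159·cos28.8° = 139.3; c'Δl = 49.85; W sinα = 76.6
Slice 7: Δl = 2.6/cos41.0° = 3.445 m; N'_7 = 59·cos41.0° = 44.5; c'Δl = 53.74; W sinα = 38.7
Σc'Δl = 254.7 kN/m; ΣN' = 821.2 kN/m; ΣW sinα = 195.7 kN/m
Resisting = 254.7 + 821.2·tan20.2° = 254.7 + 302.1 = 556.8 kN/m
FS = 556.8 / 195.7 = 2.845

FS = 2.85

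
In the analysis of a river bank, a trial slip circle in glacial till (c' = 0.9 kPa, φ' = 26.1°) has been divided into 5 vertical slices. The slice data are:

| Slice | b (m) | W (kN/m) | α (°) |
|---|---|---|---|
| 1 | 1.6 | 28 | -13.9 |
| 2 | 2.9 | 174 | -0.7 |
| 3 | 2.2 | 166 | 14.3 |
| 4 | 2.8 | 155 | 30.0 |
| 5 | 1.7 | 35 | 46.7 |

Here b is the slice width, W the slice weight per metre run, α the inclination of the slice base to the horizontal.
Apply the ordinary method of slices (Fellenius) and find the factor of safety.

Ordinary method of slices: FS = Σ[c'·Δl_i + (W_i cosα_i)·tanφ'] / Σ W_i sinα_i, with Δl_i = b_i / cosα_i.
Slice 1: Δl = 1.6/cos(-13.9°) = 1.648 m; N'_1 = 28·cos(-13.9°) = 27.2; c'Δl = 1.48; W sinα = -6.7
Slice 2: Δl = 2.9/cos(-0.7°) = 2.900 m; N'_2 = 174·cos(-0.7°) = 174.0; c'Δl = 2.61; W sinα = -2.1
Slice 3: Δl = 2.2/cos14.3° = 2.270 m; N'_3 = 166·cos14.3° = 160.9; c'Δl = 2.04; W sinα = 41.0
Slice 4: Δl = 2.8/cos30.0° = 3.233 m; N'_4 = 155·cos30.0° = 134.2; c'Δl = 2.91; W sinα = 77.5
Slice 5: Δl = 1.7/cos46.7° = 2.479 m; N'_5 = 35·cos46.7° = 24.0; c'Δl = 2.23; W sinα = 25.5
Σc'Δl = 11.3 kN/m; ΣN' = 520.3 kN/m; ΣW sinα = 135.1 kN/m
Resisting = 11.3 + 520.3·tan26.1° = 11.3 + 254.9 = 266.2 kN/m
FS = 266.2 / 135.1 = 1.970

FS = 1.97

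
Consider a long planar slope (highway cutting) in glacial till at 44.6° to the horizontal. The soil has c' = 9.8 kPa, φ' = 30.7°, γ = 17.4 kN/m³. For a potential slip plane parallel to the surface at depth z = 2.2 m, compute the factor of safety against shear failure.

FS = 1.11

For an infinite slope with a slip plane parallel to the surface (no pore pressure): FS = [c' + γz cos²β tanφ'] / [γz sinβ cosβ].
γz = 17.4·2.2 = 38.28 kN/m²
Numerator = 9.8 + 38.28·cos²44.6°·tan30.7° = 9.8 + 38.28·0.5070·0.5938 = 21.323 kPa
Denominator = 38.28·sin44.6°·cos44.6° = 38.28·0.7022·0.7120 = 19.138 kPa
FS = 21.323 / 19.138 = 1.114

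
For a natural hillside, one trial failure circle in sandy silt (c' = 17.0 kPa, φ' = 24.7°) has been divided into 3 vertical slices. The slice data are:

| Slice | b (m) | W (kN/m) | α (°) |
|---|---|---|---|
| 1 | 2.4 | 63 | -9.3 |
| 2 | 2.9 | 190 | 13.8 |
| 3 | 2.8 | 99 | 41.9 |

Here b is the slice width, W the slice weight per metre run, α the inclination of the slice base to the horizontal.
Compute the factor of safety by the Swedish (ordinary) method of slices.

Ordinary method of slices: FS = Σ[c'·Δl_i + (W_i cosα_i)·tanφ'] / Σ W_i sinα_i, with Δl_i = b_i / cosα_i.
Slice 1: Δl = 2.4/cos(-9.3°) = 2.432 m; N'_1 = 63·cos(-9.3°) = 62.2; c'Δl = 41.34; W sinα = -10.2
Slice 2: Δl = 2.9/cos13.8° = 2.986 m; N'_2 = 190·cos13.8° = 184.5; c'Δl = 50.77; W sinα = 45.3
Slice 3: Δl = 2.8/cos41.9° = 3.762 m; N'_3 = 99·cos41.9° = 73.7; c'Δl = 63.95; W sinα = 66.1
Σc'Δl = 156.1 kN/m; ΣN' = 320.4 kN/m; ΣW sinα = 101.3 kN/m
Resisting = 156.1 + 320.4·tan24.7° = 156.1 + 147.4 = 303.4 kN/m
FS = 303.4 / 101.3 = 2.997

FS = 3.00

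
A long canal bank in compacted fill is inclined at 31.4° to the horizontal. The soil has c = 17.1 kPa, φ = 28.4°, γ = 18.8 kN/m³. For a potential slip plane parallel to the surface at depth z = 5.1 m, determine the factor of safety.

For an infinite slope with a slip plane parallel to the surface (no pore pressure): FS = [c + γz cos²β tanφ] / [γz sinβ cosβ].
γz = 18.8·5.1 = 95.88 kN/m²
Numerator = 17.1 + 95.88·cos²31.4°·tan28.4° = 17.1 + 95.88·0.7285·0.5407 = 54.870 kPa
Denominator = 95.88·sin31.4°·cos31.4° = 95.88·0.5210·0.8536 = 42.639 kPa
FS = 54.870 / 42.639 = 1.287

FS = 1.29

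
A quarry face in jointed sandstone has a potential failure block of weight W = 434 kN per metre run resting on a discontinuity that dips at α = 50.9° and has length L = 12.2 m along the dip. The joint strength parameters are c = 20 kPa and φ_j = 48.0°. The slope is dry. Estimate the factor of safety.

FS = 1.63

Resolving the block weight along and normal to the plane and applying the Mohr–Coulomb strength on the joint:
N' = W cosα = 434·cos50.9° = 273.7 kN/m
Driving force T = W sinα = 434·sin50.9° = 336.8 kN/m
Resisting force R = c·L + N'·tanφ_j = 20·12.2 + 273.7·tan48.0° = 244.0 + 304.0 = 548.0 kN/m
FS = R / T = 548.0 / 336.8 = 1.627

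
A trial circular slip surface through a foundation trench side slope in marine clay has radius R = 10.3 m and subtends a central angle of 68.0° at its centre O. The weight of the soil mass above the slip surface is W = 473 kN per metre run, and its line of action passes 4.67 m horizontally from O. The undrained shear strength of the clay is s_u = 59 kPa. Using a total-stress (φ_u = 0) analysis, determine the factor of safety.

Taking moments about the centre O, the resisting moment is provided by the undrained shear strength acting along the arc:
Arc length L_a = R·θ = 10.3·(68.0°·π/180) = 10.3·1.1868 = 12.22 m
M_R = s_u·L_a·R = 59·12.22·10.3 = 7428.7 kN·m/m
M_D = W·d = 473·4.67 = 2208.9 kN·m/m
FS = M_R / M_D = 7428.7 / 2208.9 = 3.363

FS = 3.36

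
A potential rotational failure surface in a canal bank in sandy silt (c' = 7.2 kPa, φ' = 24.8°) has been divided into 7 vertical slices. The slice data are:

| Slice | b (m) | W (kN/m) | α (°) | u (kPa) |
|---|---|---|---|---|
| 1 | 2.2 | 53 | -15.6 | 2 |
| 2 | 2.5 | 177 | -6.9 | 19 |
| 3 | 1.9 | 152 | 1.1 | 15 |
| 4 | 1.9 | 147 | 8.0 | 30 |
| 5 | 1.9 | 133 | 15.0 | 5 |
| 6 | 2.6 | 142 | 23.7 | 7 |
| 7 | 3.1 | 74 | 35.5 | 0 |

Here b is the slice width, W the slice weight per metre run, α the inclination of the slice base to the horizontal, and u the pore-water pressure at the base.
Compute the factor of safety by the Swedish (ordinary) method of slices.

FS = 3.56

Ordinary method of slices: FS = Σ[c'·Δl_i + (W_i cosα_i − u_i·Δl_i)·tanφ'] / Σ W_i sinα_i, with Δl_i = b_i / cosα_i.
Slice 1: Δl = 2.2/cos(-15.6°) = 2.284 m; N'_1 = 53·cos(-15.6°) − 2·2.284 = 46.5; c'Δl = 16.45; W sinα = -14.3
Slice 2: Δl = 2.5/cos(-6.9°) = 2.518 m; N'_2 = 177·cos(-6.9°) − 19·2.518 = 127.9; c'Δl = 18.13; W sinα = -21.3
Slice 3: Δl = 1.9/cos1.1° = 1.900 m; N'_3 = 152·cos1.1° − 15·1.900 = 123.5; c'Δl = 13.68; W sinα = 2.9
Slice 4: Δl = 1.9/cos8.0° = 1.919 m; N'_4 = 147·cos8.0° − 30·1.919 = 88.0; c'Δl = 13.81; W sinα = 20.5
Slice 5: Δl = 1.9/cos15.0° = 1.967 m; N'_5 = 133·cos15.0° − 5·1.967 = 118.6; c'Δl = 14.16; W sinα = 34.4
Slice 6: Δl = 2.6/cos23.7° = 2.839 m; N'_6 = 142·cos23.7° − 7·2.839 = 110.1; c'Δl = 20.44; W sinα = 57.1
Slice 7: Δl = 3.1/cos35.5° = 3.808 m; N'_7 = 74·cos35.5° − 0·3.808 = 60.2; c'Δl = 27.42; W sinα = 43.0
Σc'Δl = 124.1 kN/m; ΣN' = 674.9 kN/m; ΣW sinα = 122.3 kN/m
Resisting = 124.1 + 674.9·tan24.8° = 124.1 + 311.8 = 435.9 kN/m
FS = 435.9 / 122.3 = 3.563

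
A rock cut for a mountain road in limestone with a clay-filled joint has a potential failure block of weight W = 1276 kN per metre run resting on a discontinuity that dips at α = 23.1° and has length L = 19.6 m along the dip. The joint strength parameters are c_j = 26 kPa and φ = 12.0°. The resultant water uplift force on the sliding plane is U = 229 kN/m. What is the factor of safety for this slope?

FS = 1.42

Resolving the block weight along and normal to the plane and applying the Mohr–Coulomb strength on the joint:
N' = W cosα − U = 1276·cos23.1° − 229 = 944.7 kN/m
Driving force T = W sinα = 1276·sin23.1° = 500.6 kN/m
Resisting force R = c_j·L + N'·tanφ = 26·19.6 + 944.7·tan12.0° = 509.6 + 200.8 = 710.4 kN/m
FS = R / T = 710.4 / 500.6 = 1.419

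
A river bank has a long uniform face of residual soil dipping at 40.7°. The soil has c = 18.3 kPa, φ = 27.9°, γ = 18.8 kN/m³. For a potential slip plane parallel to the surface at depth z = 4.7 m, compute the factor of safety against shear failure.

For an infinite slope with a slip plane parallel to the surface (no pore pressure): FS = [c + γz cos²β tanφ] / [γz sinβ cosβ].
γz = 18.8·4.7 = 88.36 kN/m²
Numerator = 18.3 + 88.36·cos²40.7°·tan27.9° = 18.3 + 88.36·0.5748·0.5295 = 45.190 kPa
Denominator = 88.36·sin40.7°·cos40.7° = 88.36·0.6521·0.7581 = 43.683 kPa
FS = 45.190 / 43.683 = 1.034

FS = 1.03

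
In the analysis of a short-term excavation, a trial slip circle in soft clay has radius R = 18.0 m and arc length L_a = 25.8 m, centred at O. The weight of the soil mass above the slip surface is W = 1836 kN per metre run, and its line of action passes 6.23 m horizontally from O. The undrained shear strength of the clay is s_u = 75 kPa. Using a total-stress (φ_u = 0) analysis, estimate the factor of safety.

FS = 3.05

Taking moments about the centre O, the resisting moment is provided by the undrained shear strength acting along the arc:
M_R = s_u·L_a·R = 75·25.80·18.0 = 34830.0 kN·m/m
M_D = W·d = 1836·6.23 = 11438.3 kN·m/m
FS = M_R / M_D = 34830.0 / 11438.3 = 3.045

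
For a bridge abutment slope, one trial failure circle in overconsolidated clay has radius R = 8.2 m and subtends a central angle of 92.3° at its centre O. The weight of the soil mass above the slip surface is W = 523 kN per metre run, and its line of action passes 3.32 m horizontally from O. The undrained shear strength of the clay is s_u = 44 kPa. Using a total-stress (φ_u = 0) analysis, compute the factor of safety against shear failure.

Taking moments about the centre O, the resisting moment is provided by the undrained shear strength acting along the arc:
Arc length L_a = R·θ = 8.2·(92.3°·π/180) = 8.2·1.6109 = 13.21 m
M_R = s_u·L_a·R = 44·13.21·8.2 = 4766.1 kN·m/m
M_D = W·d = 523·3.32 = 1736.4 kN·m/m
FS = M_R / M_D = 4766.1 / 1736.4 = 2.745

FS = 2.74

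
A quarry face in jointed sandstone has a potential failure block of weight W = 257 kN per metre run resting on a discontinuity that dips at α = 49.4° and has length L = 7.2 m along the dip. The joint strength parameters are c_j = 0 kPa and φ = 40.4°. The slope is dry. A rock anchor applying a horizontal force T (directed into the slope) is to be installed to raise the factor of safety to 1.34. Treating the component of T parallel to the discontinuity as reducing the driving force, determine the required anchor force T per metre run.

Resolving forces along and normal to the sliding plane, with the horizontal anchor force T adding T·sinα to the effective normal force and T·cosα acting up the plane against the driving force:
FS = [c_jL + (W cosα + T sinα) tanφ] / [W sinα − T cosα]
Without the anchor: N' = 167.2 kN/m, driving T_d = 195.1 kN/m, resisting R = 0·7.2 + 167.2·tan40.4° = 142.3 kN/m, FS = 0.73.
Setting FS = 1.34 and solving for T:
1.34·(195.1 − T cos49.4°) = 142.3 + T sin49.4°·tan40.4°
T·(sin49.4°·tan40.4° + 1.34·cos49.4°) = 1.34·195.1 − 142.3
T·(0.7593·0.8511 + 1.34·0.6508) = 261.5 − 142.3 = 119.1
T·1.5182 = 119.1
T = 78.5 kN/m

T = 78 kN/m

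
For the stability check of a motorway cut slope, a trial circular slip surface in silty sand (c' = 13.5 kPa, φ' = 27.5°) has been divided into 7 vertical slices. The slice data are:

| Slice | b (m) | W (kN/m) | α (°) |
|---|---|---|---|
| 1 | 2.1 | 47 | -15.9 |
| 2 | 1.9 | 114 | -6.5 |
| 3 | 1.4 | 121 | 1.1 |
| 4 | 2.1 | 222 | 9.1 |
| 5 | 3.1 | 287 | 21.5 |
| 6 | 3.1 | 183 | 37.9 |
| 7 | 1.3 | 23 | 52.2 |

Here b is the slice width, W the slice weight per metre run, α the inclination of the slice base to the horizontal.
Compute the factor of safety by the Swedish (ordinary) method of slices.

FS = 2.87

Ordinary method of slices: FS = Σ[c'·Δl_i + (W_i cosα_i)·tanφ'] / Σ W_i sinα_i, with Δl_i = b_i / cosα_i.
Slice 1: Δl = 2.1/cos(-15.9°) = 2.184 m; N'_1 = 47·cos(-15.9°) = 45.2; c'Δl = 29.48; W sinα = -12.9
Slice 2: Δl = 1.9/cos(-6.5°) = 1.912 m; N'_2 = 114·cos(-6.5°) = 113.3; c'Δl = 25.82; W sinα = -12.9
Slice 3: Δl = 1.4/cos1.1° = 1.400 m; N'_3 = 121·cos1.1° = 121.0; c'Δl = 18.90; W sinα = 2.3
Slice 4: Δl = 2.1/cos9.1° = 2.127 m; N'_4 = 222·cos9.1° = 219.2; c'Δl = 28.71; W sinα = 35.1
Slice 5: Δl = 3.1/cos21.5° = 3.332 m; N'_5 = 287·cos21.5° = 267.0; c'Δl = 44.98; W sinα = 105.2
Slice 6: Δl = 3.1/cos37.9° = 3.929 m; N'_6 = 183·cos37.9° = 144.4; c'Δl = 53.04; W sinα = 112.4
Slice 7: Δl = 1.3/cos52.2° = 2.121 m; N'_7 = 23·cos52.2° = 14.1; c'Δl = 28.63; W sinα = 18.2
Σc'Δl = 229.6 kN/m; ΣN' = 924.2 kN/m; ΣW sinα = 247.4 kN/m
Resisting = 229.6 + 924.2·tan27.5° = 229.6 + 481.1 = 710.7 kN/m
FS = 710.7 / 247.4 = 2.872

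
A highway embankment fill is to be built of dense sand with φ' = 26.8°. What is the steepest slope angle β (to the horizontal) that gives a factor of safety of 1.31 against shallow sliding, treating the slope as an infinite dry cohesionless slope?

For an infinite dry cohesionless slope FS = tanφ'/tanβ, so tanβ = tanφ' / FS.
tanβ = tan26.8° / 1.31 = 0.5051 / 1.31 = 0.3856
β = arctan(0.3856) = 21.09°

β = 21.1°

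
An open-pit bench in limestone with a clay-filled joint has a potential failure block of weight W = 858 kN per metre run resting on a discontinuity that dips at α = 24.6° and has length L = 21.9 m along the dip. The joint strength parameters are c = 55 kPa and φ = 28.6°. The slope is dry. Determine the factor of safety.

FS = 4.56

Resolving the block weight along and normal to the plane and applying the Mohr–Coulomb strength on the joint:
N' = W cosα = 858·cos24.6° = 780.1 kN/m
Driving force T = W sinα = 858·sin24.6° = 357.2 kN/m
Resisting force R = c·L + N'·tanφ = 55·21.9 + 780.1·tan28.6° = 1204.5 + 425.3 = 1629.8 kN/m
FS = R / T = 1629.8 / 357.2 = 4.563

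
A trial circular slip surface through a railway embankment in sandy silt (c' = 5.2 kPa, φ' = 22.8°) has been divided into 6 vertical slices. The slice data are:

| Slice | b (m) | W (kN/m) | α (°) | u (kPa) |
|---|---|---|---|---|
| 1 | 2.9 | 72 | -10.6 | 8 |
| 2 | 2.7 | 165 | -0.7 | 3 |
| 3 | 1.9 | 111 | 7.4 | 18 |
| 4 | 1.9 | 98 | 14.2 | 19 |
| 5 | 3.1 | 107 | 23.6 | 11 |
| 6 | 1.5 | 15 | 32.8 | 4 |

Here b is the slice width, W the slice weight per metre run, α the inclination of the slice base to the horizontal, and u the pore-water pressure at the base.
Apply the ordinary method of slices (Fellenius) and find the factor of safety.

FS = 3.32

Ordinary method of slices: FS = Σ[c'·Δl_i + (W_i cosα_i − u_i·Δl_i)·tanφ'] / Σ W_i sinα_i, with Δl_i = b_i / cosα_i.
Slice 1: Δl = 2.9/cos(-10.6°) = 2.950 m; N'_1 = 72·cos(-10.6°) − 8·2.950 = 47.2; c'Δl = 15.34; W sinα = -13.2
Slice 2: Δl = 2.7/cos(-0.7°) = 2.700 m; N'_2 = 165·cos(-0.7°) − 3·2.700 = 156.9; c'Δl = 14.04; W sinα = -2.0
Slice 3: Δl = 1.9/cos7.4° = 1.916 m; N'_3 = 111·cos7.4° − 18·1.916 = 75.6; c'Δl = 9.96; W sinα = 14.3
Slice 4: Δl = 1.9/cos14.2° = 1.960 m; N'_4 = 98·cos14.2° − 19·1.960 = 57.8; c'Δl = 10.19; W sinα = 24.0
Slice 5: Δl = 3.1/cos23.6° = 3.383 m; N'_5 = 107·cos23.6° − 11·3.383 = 60.8; c'Δl = 17.59; W sinα = 42.8
Slice 6: Δl = 1.5/cos32.8° = 1.785 m; N'_6 = 15·cos32.8° − 4·1.785 = 5.5; c'Δl = 9.28; W sinα = 8.1
Σc'Δl = 76.4 kN/m; ΣN' = 403.7 kN/m; ΣW sinα = 74.0 kN/m
Resisting = 76.4 + 403.7·tan22.8° = 76.4 + 169.7 = 246.1 kN/m
FS = 246.1 / 74.0 = 3.324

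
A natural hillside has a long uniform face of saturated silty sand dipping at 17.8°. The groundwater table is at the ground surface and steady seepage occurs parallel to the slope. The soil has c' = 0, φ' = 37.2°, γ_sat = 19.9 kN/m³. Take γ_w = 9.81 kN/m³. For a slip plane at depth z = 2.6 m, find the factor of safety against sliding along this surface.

FS = 1.20

With seepage parallel to the slope and the water table at the surface, the effective normal stress on the slip plane uses the buoyant unit weight γ' = γ_sat − γ_w while the driving shear stress uses γ_sat:
FS = [c' + γ' z cos²β tanφ'] / [γ_sat z sinβ cosβ]
(For c' = 0 this reduces to FS = (γ'/γ_sat)·tanφ'/tanβ.)
γ' = 19.9 − 9.81 = 10.09 kN/m³
Numerator = 0.0 + 10.09·2.6·cos²17.8°·tan37.2° = 0.0 + 10.09·2.6·0.9066·0.7590 = 18.052 kPa
Denominator = 19.9·2.6·sin17.8°·cos17.8° = 19.9·2.6·0.3057·0.9521 = 15.060 kPa
FS = 18.052 / 15.060 = 1.199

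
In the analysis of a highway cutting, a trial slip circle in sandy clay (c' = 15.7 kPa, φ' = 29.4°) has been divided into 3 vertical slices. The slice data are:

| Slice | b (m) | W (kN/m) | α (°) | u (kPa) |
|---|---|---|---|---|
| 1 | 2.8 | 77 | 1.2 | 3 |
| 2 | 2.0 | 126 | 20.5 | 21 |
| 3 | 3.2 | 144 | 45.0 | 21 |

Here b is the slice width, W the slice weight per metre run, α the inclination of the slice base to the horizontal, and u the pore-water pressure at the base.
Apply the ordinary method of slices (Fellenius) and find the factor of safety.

FS = 1.57

Ordinary method of slices: FS = Σ[c'·Δl_i + (W_i cosα_i − u_i·Δl_i)·tanφ'] / Σ W_i sinα_i, with Δl_i = b_i / cosα_i.
Slice 1: Δl = 2.8/cos1.2° = 2.801 m; N'_1 = 77·cos1.2° − 3·2.801 = 68.6; c'Δl = 43.97; W sinα = 1.6
Slice 2: Δl = 2.0/cos20.5° = 2.135 m; N'_2 = 126·cos20.5° − 21·2.135 = 73.2; c'Δl = 33.52; W sinα = 44.1
Slice 3: Δl = 3.2/cos45.0° = 4.525 m; N'_3 = 144·cos45.0° − 21·4.525 = 6.8; c'Δl = 71.05; W sinα = 101.8
Σc'Δl = 148.5 kN/m; ΣN' = 148.6 kN/m; ΣW sinα = 147.6 kN/m
Resisting = 148.5 + 148.6·tan29.4° = 148.5 + 83.7 = 232.2 kN/m
FS = 232.2 / 147.6 = 1.574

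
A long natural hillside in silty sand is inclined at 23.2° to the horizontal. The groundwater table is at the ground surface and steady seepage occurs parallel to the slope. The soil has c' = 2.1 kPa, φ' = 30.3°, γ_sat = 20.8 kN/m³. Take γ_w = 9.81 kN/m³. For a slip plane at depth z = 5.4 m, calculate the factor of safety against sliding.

FS = 0.77

With seepage parallel to the slope and the water table at the surface, the effective normal stress on the slip plane uses the buoyant unit weight γ' = γ_sat − γ_w while the driving shear stress uses γ_sat:
FS = [c' + γ' z cos²β tanφ'] / [γ_sat z sinβ cosβ]
γ' = 20.8 − 9.81 = 10.99 kN/m³
Numerator = 2.1 + 10.99·5.4·cos²23.2°·tan30.3° = 2.1 + 10.99·5.4·0.8448·0.5844 = 31.397 kPa
Denominator = 20.8·5.4·sin23.2°·cos23.2° = 20.8·5.4·0.3939·0.9191 = 40.669 kPa
FS = 31.397 / 40.669 = 0.772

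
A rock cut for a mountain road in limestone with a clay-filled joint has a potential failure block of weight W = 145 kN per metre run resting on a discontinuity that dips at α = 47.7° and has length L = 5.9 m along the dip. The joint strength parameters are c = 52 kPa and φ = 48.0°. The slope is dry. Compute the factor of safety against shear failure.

Resolving the block weight along and normal to the plane and applying the Mohr–Coulomb strength on the joint:
N' = W cosα = 145·cos47.7° = 97.6 kN/m
Driving force T = W sinα = 145·sin47.7° = 107.2 kN/m
Resisting force R = c·L + N'·tanφ = 52·5.9 + 97.6·tan48.0° = 306.8 + 108.4 = 415.2 kN/m
FS = R / T = 415.2 / 107.2 = 3.871

FS = 3.87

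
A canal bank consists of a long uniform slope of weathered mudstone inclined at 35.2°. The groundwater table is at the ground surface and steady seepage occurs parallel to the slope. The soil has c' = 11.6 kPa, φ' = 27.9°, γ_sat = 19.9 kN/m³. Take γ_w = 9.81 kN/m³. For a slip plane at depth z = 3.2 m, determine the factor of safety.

With seepage parallel to the slope and the water table at the surface, the effective normal stress on the slip plane uses the buoyant unit weight γ' = γ_sat − γ_w while the driving shear stress uses γ_sat:
FS = [c' + γ' z cos²β tanφ'] / [γ_sat z sinβ cosβ]
γ' = 19.9 − 9.81 = 10.09 kN/m³
Numerator = 11.6 + 10.09·3.2·cos²35.2°·tan27.9° = 11.6 + 10.09·3.2·0.6677·0.5295 = 23.015 kPa
Denominator = 19.9·3.2·sin35.2°·cos35.2° = 19.9·3.2·0.5764·0.8171 = 29.995 kPa
FS = 23.015 / 29.995 = 0.767

FS = 0.77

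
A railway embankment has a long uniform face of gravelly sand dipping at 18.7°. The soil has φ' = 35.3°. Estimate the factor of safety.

For a dry cohesionless infinite slope the factor of safety is FS = tanφ' / tanβ.
FS = tan35.3° / tan18.7° = 0.7080 / 0.3385 = 2.092

FS = 2.09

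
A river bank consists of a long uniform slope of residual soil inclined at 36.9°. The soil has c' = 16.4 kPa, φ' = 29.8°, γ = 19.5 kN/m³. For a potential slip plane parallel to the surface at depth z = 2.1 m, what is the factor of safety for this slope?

For an infinite slope with a slip plane parallel to the surface (no pore pressure): FS = [c' + γz cos²β tanφ'] / [γz sinβ cosβ].
γz = 19.5·2.1 = 40.95 kN/m²
Numerator = 16.4 + 40.95·cos²36.9°·tan29.8° = 16.4 + 40.95·0.6395·0.5727 = 31.398 kPa
Denominator = 40.95·sin36.9°·cos36.9° = 40.95·0.6004·0.7997 = 19.662 kPa
FS = 31.398 / 19.662 = 1.597

FS = 1.60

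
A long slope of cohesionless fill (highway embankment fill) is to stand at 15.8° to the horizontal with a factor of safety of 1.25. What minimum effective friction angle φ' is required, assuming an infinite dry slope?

φ' = 19.5°

FS = tanφ'/tanβ ⇒ tanφ' = FS · tanβ = 1.25 · tan15.8° = 0.3537
φ' = arctan(0.3537) = 19.48°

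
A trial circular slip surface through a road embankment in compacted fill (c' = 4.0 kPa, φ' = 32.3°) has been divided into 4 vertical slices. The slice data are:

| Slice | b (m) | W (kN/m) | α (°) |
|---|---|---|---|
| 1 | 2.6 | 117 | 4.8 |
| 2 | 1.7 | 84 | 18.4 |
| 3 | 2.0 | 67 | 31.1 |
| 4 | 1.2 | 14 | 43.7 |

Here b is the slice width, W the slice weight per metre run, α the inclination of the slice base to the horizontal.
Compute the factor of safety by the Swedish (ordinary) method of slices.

Ordinary method of slices: FS = Σ[c'·Δl_i + (W_i cosα_i)·tanφ'] / Σ W_i sinα_i, with Δl_i = b_i / cosα_i.
Slice 1: Δl = 2.6/cos4.8° = 2.609 m; N'_1 = 117·cos4.8° = 116.6; c'Δl = 10.44; W sinα = 9.8
Slice 2: Δl = 1.7/cos18.4° = 1.792 m; N'_2 = 84·cos18.4° = 79.7; c'Δl = 7.17; W sinα = 26.5
Slice 3: Δl = 2.0/cos31.1° = 2.336 m; N'_3 = 67·cos31.1° = 57.4; c'Δl = 9.34; W sinα = 34.6
Slice 4: Δl = 1.2/cos43.7° = 1.660 m; N'_4 = 14·cos43.7° = 10.1; c'Δl = 6.64; W sinα = 9.7
Σc'Δl = 33.6 kN/m; ΣN' = 263.8 kN/m; ΣW sinα = 80.6 kN/m
Resisting = 33.6 + 263.8·tan32.3° = 33.6 + 166.8 = 200.3 kN/m
FS = 200.3 / 80.6 = 2.486

FS = 2.49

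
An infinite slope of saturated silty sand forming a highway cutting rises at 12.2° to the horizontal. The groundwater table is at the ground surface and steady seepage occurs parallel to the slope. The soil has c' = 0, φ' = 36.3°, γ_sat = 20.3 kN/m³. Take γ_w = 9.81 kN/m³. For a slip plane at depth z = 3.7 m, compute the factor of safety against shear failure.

With seepage parallel to the slope and the water table at the surface, the effective normal stress on the slip plane uses the buoyant unit weight γ' = γ_sat − γ_w while the driving shear stress uses γ_sat:
FS = [c' + γ' z cos²β tanφ'] / [γ_sat z sinβ cosβ]
(For c' = 0 this reduces to FS = (γ'/γ_sat)·tanφ'/tanβ.)
γ' = 20.3 − 9.81 = 10.49 kN/m³
Numerator = 0.0 + 10.49·3.7·cos²12.2°·tan36.3° = 0.0 + 10.49·3.7·0.9553·0.7346 = 27.238 kPa
Denominator = 20.3·3.7·sin12.2°·cos12.2° = 20.3·3.7·0.2113·0.9774 = 15.514 kPa
FS = 27.238 / 15.514 = 1.756

FS = 1.76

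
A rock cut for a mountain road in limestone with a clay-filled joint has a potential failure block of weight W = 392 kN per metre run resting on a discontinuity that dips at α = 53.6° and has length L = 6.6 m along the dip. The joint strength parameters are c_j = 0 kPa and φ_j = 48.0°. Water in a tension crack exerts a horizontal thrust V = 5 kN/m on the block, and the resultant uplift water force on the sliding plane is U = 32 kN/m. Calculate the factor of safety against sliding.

FS = 0.69

Resolving the block weight along and normal to the plane and applying the Mohr–Coulomb strength on the joint:
N' = W cosα − U − V sinα = 392·cos53.6° − 32 − 5·sin53.6° = 196.6 kN/m
Driving force T = W sinα + V cosα = 392·sin53.6° + 5·cos53.6° = 318.5 kN/m
Resisting force R = c_j·L + N'·tanφ_j = 0·6.6 + 196.6·tan48.0° = 0.0 + 218.3 = 218.3 kN/m
FS = R / T = 218.3 / 318.5 = 0.686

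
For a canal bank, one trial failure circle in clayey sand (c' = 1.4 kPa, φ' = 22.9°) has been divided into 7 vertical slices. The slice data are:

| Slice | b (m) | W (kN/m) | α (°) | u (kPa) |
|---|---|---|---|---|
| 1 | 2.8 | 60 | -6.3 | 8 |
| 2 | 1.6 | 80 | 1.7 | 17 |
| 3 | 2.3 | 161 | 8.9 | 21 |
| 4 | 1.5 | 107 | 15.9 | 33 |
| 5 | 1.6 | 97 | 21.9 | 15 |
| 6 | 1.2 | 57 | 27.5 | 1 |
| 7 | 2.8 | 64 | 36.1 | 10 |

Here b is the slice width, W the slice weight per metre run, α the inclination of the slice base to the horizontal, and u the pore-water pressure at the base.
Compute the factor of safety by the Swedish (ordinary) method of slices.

Ordinary method of slices: FS = Σ[c'·Δl_i + (W_i cosα_i − u_i·Δl_i)·tanφ'] / Σ W_i sinα_i, with Δl_i = b_i / cosα_i.
Slice 1: Δl = 2.8/cos(-6.3°) = 2.817 m; N'_1 = 60·cos(-6.3°) − 8·2.817 = 37.1; c'Δl = 3.94; W sinα = -6.6
Slice 2: Δl = 1.6/cos1.7° = 1.601 m; N'_2 = 80·cos1.7° − 17·1.601 = 52.8; c'Δl = 2.24; W sinα = 2.4
Slice 3: Δl = 2.3/cos8.9° = 2.328 m; N'_3 = 161·cos8.9° − 21·2.328 = 110.2; c'Δl = 3.26; W sinα = 24.9
Slice 4: Δl = 1.5/cos15.9° = 1.560 m; N'_4 = 107·cos15.9° − 33·1.560 = 51.4; c'Δl = 2.18; W sinα = 29.3
Slice 5: Δl = 1.6/cos21.9° = 1.724 m; N'_5 = 97·cos21.9° − 15·1.724 = 64.1; c'Δl = 2.41; W sinα = 36.2
Slice 6: Δl = 1.2/cos27.5° = 1.353 m; N'_6 = 57·cos27.5° − 1·1.353 = 49.2; c'Δl = 1.89; W sinα = 26.3
Slice 7: Δl = 2.8/cos36.1° = 3.465 m; N'_7 = 64·cos36.1° − 10·3.465 = 17.1; c'Δl = 4.85; W sinα = 37.7
Σc'Δl = 20.8 kN/m; ΣN' = 381.9 kN/m; ΣW sinα = 150.2 kN/m
Resisting = 20.8 + 381.9·tan22.9° = 20.8 + 161.3 = 182.1 kN/m
FS = 182.1 / 150.2 = 1.212

FS = 1.21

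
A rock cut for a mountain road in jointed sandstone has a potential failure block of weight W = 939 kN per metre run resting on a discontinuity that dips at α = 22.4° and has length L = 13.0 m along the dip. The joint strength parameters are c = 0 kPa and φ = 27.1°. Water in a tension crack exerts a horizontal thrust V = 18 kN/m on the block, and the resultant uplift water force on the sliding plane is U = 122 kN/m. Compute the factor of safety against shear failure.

Resolving the block weight along and normal to the plane and applying the Mohr–Coulomb strength on the joint:
N' = W cosα − U − V sinα = 939·cos22.4° − 122 − 18·sin22.4° = 739.3 kN/m
Driving force T = W sinα + V cosα = 939·sin22.4° + 18·cos22.4° = 374.5 kN/m
Resisting force R = c·L + N'·tanφ = 0·13.0 + 739.3·tan27.1° = 0.0 + 378.3 = 378.3 kN/m
FS = R / T = 378.3 / 374.5 = 1.010

FS = 1.01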